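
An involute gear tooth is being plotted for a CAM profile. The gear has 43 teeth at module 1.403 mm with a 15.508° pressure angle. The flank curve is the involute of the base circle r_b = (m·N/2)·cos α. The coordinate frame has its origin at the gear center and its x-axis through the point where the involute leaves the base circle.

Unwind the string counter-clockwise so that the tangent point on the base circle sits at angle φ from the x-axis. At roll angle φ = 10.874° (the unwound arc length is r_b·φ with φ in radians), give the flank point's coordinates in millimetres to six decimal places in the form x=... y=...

pitch radius r_p = m·N/2 = 1.403·43/2 = 30.164500
base radius r_b = r_p·cos α = 30.164500·cos 15.508° = 29.066305
roll angle φ = 10.874° = 0.18978710 rad
x = r_b·(cos φ + φ·sin φ) = 29.066305·(0.98204442 + 0.18978710·0.18864982) = 29.585072
y = r_b·(sin φ − φ·cos φ) = 29.066305·(0.18864982 − 0.18978710·0.98204442) = 0.065994

x=29.585072 y=0.065994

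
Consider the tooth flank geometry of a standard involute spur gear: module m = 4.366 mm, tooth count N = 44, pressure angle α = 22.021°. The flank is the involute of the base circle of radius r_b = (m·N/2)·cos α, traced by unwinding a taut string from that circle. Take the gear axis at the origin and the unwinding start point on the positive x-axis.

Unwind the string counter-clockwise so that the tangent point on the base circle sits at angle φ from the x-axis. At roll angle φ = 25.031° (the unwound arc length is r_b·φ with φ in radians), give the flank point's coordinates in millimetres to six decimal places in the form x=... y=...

pitch radius r_p = m·N/2 = 4.366·44/2 = 96.052000
base radius r_b = r_p·cos α = 96.052000·cos 22.021° = 89.044670
roll angle φ = 25.031° = 0.43687337 rad
x = r_b·(cos φ + φ·sin φ) = 89.044670·(0.90607900 + 0.43687337·0.42310856) = 97.140954
y = r_b·(sin φ − φ·cos φ) = 89.044670·(0.42310856 − 0.43687337·0.90607900) = 2.427961

x=97.140954 y=2.427961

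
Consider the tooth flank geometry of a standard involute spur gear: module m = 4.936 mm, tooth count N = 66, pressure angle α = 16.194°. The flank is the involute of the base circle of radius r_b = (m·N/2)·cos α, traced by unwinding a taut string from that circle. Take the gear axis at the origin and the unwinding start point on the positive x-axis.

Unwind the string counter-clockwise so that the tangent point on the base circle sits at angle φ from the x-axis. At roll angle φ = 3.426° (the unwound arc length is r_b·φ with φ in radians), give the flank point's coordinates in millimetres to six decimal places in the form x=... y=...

x=156.704470 y=0.011144

pitch radius r_p = m·N/2 = 4.936·66/2 = 162.888000
base radius r_b = r_p·cos α = 162.888000·cos 16.194° = 156.425076
roll angle φ = 3.426° = 0.05979498 rad
x = r_b·(cos φ + φ·sin φ) = 156.425076·(0.99821281 + 0.05979498·0.05975935) = 156.704470
y = r_b·(sin φ − φ·cos φ) = 156.425076·(0.05975935 − 0.05979498·0.99821281) = 0.011144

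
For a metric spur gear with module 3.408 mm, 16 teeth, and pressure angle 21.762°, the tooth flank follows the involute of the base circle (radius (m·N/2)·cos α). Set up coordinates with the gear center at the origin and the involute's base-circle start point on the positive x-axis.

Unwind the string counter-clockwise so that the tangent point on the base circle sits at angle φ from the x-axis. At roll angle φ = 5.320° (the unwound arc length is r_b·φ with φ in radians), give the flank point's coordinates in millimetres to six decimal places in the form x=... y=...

x=25.429863 y=0.006751

pitch radius r_p = m·N/2 = 3.408·16/2 = 27.264000
base radius r_b = r_p·cos α = 27.264000·cos 21.762° = 25.320947
roll angle φ = 5.320° = 0.09285152 rad
x = r_b·(cos φ + φ·sin φ) = 25.320947·(0.99569239 + 0.09285152·0.09271816) = 25.429863
y = r_b·(sin φ − φ·cos φ) = 25.320947·(0.09271816 − 0.09285152·0.99569239) = 0.006751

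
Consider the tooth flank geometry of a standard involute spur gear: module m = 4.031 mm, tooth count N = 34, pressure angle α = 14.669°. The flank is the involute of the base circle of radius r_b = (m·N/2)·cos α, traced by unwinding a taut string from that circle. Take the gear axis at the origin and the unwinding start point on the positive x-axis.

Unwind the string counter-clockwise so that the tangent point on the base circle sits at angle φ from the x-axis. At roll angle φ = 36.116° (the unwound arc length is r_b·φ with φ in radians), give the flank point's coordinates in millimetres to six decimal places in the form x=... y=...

pitch radius r_p = m·N/2 = 4.031·34/2 = 68.527000
base radius r_b = r_p·cos α = 68.527000·cos 14.669° = 66.293356
roll angle φ = 36.116° = 0.63034311 rad
x = r_b·(cos φ + φ·sin φ) = 66.293356·(0.80782532 + 0.63034311·0.58942197) = 78.183958
y = r_b·(sin φ − φ·cos φ) = 66.293356·(0.58942197 − 0.63034311·0.80782532) = 5.317711

x=78.183958 y=5.317711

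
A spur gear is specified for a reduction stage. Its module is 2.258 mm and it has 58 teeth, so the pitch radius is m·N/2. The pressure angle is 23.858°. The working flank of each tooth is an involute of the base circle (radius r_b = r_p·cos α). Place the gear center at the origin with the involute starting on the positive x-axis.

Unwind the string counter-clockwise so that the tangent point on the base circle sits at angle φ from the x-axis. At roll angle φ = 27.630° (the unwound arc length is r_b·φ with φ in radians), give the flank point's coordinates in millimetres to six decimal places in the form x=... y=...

x=66.450296 y=2.187006

pitch radius r_p = m·N/2 = 2.258·58/2 = 65.482000
base radius r_b = r_p·cos α = 65.482000·cos 23.858° = 59.886609
roll angle φ = 27.630° = 0.48223447 rad
x = r_b·(cos φ + φ·sin φ) = 59.886609·(0.88596088 + 0.48223447·0.46375999) = 66.450296
y = r_b·(sin φ − φ·cos φ) = 59.886609·(0.46375999 − 0.48223447·0.88596088) = 2.187006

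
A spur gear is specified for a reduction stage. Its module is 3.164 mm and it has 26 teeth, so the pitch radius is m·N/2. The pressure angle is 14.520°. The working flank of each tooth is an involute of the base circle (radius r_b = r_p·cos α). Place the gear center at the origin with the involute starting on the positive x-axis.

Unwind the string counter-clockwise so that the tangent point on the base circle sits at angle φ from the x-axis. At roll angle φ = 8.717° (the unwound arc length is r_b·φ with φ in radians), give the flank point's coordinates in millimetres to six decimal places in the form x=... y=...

x=40.276418 y=0.046632

pitch radius r_p = m·N/2 = 3.164·26/2 = 41.132000
base radius r_b = r_p·cos α = 41.132000·cos 14.520° = 39.818251
roll angle φ = 8.717° = 0.15214035 rad
x = r_b·(cos φ + φ·sin φ) = 39.818251·(0.98844896 + 0.15214035·0.15155411) = 40.276418
y = r_b·(sin φ − φ·cos φ) = 39.818251·(0.15155411 − 0.15214035·0.98844896) = 0.046632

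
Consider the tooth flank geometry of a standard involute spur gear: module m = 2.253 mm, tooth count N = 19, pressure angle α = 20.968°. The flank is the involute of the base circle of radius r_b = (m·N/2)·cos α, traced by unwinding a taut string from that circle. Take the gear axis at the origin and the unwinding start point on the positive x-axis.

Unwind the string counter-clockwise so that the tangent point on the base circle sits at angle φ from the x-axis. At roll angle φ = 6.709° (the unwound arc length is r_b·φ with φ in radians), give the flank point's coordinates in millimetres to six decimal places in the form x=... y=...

x=20.122716 y=0.010681

pitch radius r_p = m·N/2 = 2.253·19/2 = 21.403500
base radius r_b = r_p·cos α = 21.403500·cos 20.968° = 19.986169
roll angle φ = 6.709° = 0.11709414 rad
x = r_b·(cos φ + φ·sin φ) = 19.986169·(0.99315231 + 0.11709414·0.11682674) = 20.122716
y = r_b·(sin φ − φ·cos φ) = 19.986169·(0.11682674 − 0.11709414·0.99315231) = 0.010681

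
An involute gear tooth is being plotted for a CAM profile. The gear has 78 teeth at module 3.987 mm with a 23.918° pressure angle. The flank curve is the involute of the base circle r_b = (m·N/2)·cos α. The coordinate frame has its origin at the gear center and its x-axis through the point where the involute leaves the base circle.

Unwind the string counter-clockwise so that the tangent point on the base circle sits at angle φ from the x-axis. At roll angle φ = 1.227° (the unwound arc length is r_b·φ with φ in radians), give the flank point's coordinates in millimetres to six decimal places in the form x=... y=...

x=142.172882 y=0.000465

pitch radius r_p = m·N/2 = 3.987·78/2 = 155.493000
base radius r_b = r_p·cos α = 155.493000·cos 23.918° = 142.140292
roll angle φ = 1.227° = 0.02141519 rad
x = r_b·(cos φ + φ·sin φ) = 142.140292·(0.99977070 + 0.02141519·0.02141355) = 142.172882
y = r_b·(sin φ − φ·cos φ) = 142.140292·(0.02141355 − 0.02141519·0.99977070) = 0.000465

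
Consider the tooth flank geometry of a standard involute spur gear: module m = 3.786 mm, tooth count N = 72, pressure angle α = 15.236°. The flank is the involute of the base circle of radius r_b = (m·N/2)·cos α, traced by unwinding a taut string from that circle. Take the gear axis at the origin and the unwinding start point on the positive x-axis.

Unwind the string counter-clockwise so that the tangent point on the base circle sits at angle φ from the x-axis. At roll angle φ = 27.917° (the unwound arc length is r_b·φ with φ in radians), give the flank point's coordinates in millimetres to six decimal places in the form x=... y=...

pitch radius r_p = m·N/2 = 3.786·72/2 = 136.296000
base radius r_b = r_p·cos α = 136.296000·cos 15.236° = 131.505409
roll angle φ = 27.917° = 0.48724357 rad
x = r_b·(cos φ + φ·sin φ) = 131.505409·(0.88362675 + 0.48724357·0.46819201) = 146.201178
y = r_b·(sin φ − φ·cos φ) = 131.505409·(0.46819201 − 0.48724357·0.88362675) = 4.951252

x=146.201178 y=4.951252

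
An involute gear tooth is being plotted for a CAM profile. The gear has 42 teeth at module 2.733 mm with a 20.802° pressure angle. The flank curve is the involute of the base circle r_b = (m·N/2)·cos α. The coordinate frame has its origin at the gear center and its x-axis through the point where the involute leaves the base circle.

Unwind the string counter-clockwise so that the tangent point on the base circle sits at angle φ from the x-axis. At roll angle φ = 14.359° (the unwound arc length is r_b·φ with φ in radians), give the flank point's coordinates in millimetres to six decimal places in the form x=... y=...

x=55.310209 y=0.279729

pitch radius r_p = m·N/2 = 2.733·42/2 = 57.393000
base radius r_b = r_p·cos α = 57.393000·cos 20.802° = 53.651739
roll angle φ = 14.359° = 0.25061183 rad
x = r_b·(cos φ + φ·sin φ) = 53.651739·(0.96876087 + 0.25061183·0.24799672) = 55.310209
y = r_b·(sin φ − φ·cos φ) = 53.651739·(0.24799672 − 0.25061183·0.96876087) = 0.279729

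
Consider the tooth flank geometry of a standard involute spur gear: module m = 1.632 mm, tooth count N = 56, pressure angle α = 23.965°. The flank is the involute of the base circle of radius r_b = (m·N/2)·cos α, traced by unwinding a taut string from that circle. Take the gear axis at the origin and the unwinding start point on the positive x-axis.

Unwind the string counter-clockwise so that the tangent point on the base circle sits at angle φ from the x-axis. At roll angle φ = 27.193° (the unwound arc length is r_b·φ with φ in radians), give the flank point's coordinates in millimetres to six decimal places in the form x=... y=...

pitch radius r_p = m·N/2 = 1.632·56/2 = 45.696000
base radius r_b = r_p·cos α = 45.696000·cos 23.965° = 41.756719
roll angle φ = 27.193° = 0.47460738 rad
x = r_b·(cos φ + φ·sin φ) = 41.756719·(0.88947221 + 0.47460738·0.45698926) = 46.198076
y = r_b·(sin φ − φ·cos φ) = 41.756719·(0.45698926 − 0.47460738·0.88947221) = 1.454770

x=46.198076 y=1.454770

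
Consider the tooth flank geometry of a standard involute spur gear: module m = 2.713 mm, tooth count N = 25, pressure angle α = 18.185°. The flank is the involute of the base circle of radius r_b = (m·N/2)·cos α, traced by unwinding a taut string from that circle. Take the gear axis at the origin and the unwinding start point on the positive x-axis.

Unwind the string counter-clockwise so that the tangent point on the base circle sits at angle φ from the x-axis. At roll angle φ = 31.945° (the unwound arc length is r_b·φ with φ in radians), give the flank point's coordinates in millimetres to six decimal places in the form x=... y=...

x=36.843901 y=1.804125

pitch radius r_p = m·N/2 = 2.713·25/2 = 33.912500
base radius r_b = r_p·cos α = 33.912500·cos 18.185° = 32.218699
roll angle φ = 31.945° = 0.55754543 rad
x = r_b·(cos φ + φ·sin φ) = 32.218699·(0.84855639 + 0.55754543·0.52910495) = 36.843901
y = r_b·(sin φ − φ·cos φ) = 32.218699·(0.52910495 − 0.55754543·0.84855639) = 1.804125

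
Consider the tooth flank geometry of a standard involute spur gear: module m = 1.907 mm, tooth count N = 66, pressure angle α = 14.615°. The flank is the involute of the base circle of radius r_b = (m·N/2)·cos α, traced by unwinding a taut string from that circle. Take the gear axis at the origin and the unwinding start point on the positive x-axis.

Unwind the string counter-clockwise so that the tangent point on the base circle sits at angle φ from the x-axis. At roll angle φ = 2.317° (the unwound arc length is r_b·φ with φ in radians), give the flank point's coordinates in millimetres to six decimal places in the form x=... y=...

pitch radius r_p = m·N/2 = 1.907·66/2 = 62.931000
base radius r_b = r_p·cos α = 62.931000·cos 14.615° = 60.894751
roll angle φ = 2.317° = 0.04043928 rad
x = r_b·(cos φ + φ·sin φ) = 60.894751·(0.99918244 + 0.04043928·0.04042826) = 60.944522
y = r_b·(sin φ − φ·cos φ) = 60.894751·(0.04042826 − 0.04043928·0.99918244) = 0.001342

x=60.944522 y=0.001342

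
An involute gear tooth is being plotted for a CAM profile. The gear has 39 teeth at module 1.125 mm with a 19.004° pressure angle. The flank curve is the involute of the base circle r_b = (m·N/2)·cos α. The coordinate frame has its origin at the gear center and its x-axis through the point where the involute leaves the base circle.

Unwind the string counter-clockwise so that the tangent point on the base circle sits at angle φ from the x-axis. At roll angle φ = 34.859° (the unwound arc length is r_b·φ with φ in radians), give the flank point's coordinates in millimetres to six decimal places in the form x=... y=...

x=24.232662 y=1.500171

pitch radius r_p = m·N/2 = 1.125·39/2 = 21.937500
base radius r_b = r_p·cos α = 21.937500·cos 19.004° = 20.741815
roll angle φ = 34.859° = 0.60840432 rad
x = r_b·(cos φ + φ·sin φ) = 20.741815·(0.82056108 + 0.60840432·0.57155884) = 24.232662
y = r_b·(sin φ − φ·cos φ) = 20.741815·(0.57155884 − 0.60840432·0.82056108) = 1.500171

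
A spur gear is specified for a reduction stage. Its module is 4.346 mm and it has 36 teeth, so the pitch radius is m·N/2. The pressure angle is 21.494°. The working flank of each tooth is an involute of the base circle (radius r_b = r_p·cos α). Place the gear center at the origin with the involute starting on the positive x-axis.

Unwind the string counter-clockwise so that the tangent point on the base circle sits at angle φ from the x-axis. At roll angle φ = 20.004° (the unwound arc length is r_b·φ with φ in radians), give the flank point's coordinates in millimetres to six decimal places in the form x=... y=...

x=77.089685 y=1.020038

pitch radius r_p = m·N/2 = 4.346·36/2 = 78.228000
base radius r_b = r_p·cos α = 78.228000·cos 21.494° = 72.787707
roll angle φ = 20.004° = 0.34913566 rad
x = r_b·(cos φ + φ·sin φ) = 72.787707·(0.93966874 + 0.34913566·0.34208575) = 77.089685
y = r_b·(sin φ − φ·cos φ) = 72.787707·(0.34208575 − 0.34913566·0.93966874) = 1.020038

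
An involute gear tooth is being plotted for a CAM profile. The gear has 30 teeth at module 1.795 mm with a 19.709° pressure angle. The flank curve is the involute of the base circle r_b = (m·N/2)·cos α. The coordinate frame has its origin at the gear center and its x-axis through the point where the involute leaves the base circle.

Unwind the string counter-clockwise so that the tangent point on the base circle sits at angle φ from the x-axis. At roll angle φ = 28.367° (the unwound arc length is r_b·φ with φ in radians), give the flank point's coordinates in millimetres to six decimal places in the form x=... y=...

pitch radius r_p = m·N/2 = 1.795·30/2 = 26.925000
base radius r_b = r_p·cos α = 26.925000·cos 19.709° = 25.347668
roll angle φ = 28.367° = 0.49509755 rad
x = r_b·(cos φ + φ·sin φ) = 25.347668·(0.87992237 + 0.49509755·0.47511749) = 28.266500
y = r_b·(sin φ − φ·cos φ) = 25.347668·(0.47511749 − 0.49509755·0.87992237) = 1.000475

x=28.266500 y=1.000475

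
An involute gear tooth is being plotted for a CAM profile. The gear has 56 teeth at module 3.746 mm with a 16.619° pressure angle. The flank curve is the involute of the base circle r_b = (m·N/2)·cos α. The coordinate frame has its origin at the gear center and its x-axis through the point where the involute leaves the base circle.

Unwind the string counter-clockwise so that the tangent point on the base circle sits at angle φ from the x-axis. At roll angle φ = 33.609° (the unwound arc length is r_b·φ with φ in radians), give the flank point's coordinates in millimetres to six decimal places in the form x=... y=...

x=116.338769 y=6.532126

pitch radius r_p = m·N/2 = 3.746·56/2 = 104.888000
base radius r_b = r_p·cos α = 104.888000·cos 16.619° = 100.506596
roll angle φ = 33.609° = 0.58658771 rad
x = r_b·(cos φ + φ·sin φ) = 100.506596·(0.83283430 + 0.58658771·0.55352238) = 116.338769
y = r_b·(sin φ − φ·cos φ) = 100.506596·(0.55352238 − 0.58658771·0.83283430) = 6.532126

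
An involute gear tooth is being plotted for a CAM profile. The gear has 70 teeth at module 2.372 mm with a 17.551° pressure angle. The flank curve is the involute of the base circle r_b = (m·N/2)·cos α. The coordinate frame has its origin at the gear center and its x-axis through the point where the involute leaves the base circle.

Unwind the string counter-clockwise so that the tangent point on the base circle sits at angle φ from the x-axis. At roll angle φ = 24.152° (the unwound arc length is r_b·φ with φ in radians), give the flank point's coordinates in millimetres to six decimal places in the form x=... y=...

x=85.878520 y=1.941394

pitch radius r_p = m·N/2 = 2.372·70/2 = 83.020000
base radius r_b = r_p·cos α = 83.020000·cos 17.551° = 79.155328
roll angle φ = 24.152° = 0.42153192 rad
x = r_b·(cos φ + φ·sin φ) = 79.155328·(0.91246321 + 0.42153192·0.40915875) = 85.878520
y = r_b·(sin φ − φ·cos φ) = 79.155328·(0.40915875 − 0.42153192·0.91246321) = 1.941394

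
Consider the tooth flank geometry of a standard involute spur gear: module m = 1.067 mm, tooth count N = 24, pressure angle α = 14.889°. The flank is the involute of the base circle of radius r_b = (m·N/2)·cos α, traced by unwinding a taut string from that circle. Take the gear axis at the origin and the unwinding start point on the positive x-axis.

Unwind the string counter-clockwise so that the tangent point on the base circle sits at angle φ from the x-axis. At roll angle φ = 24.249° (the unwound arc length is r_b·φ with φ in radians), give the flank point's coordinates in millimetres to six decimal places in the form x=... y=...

pitch radius r_p = m·N/2 = 1.067·24/2 = 12.804000
base radius r_b = r_p·cos α = 12.804000·cos 14.889° = 12.374111
roll angle φ = 24.249° = 0.42322489 rad
x = r_b·(cos φ + φ·sin φ) = 12.374111·(0.91176921 + 0.42322489·0.41070294) = 13.433198
y = r_b·(sin φ − φ·cos φ) = 12.374111·(0.41070294 − 0.42322489·0.91176921) = 0.307119

x=13.433198 y=0.307119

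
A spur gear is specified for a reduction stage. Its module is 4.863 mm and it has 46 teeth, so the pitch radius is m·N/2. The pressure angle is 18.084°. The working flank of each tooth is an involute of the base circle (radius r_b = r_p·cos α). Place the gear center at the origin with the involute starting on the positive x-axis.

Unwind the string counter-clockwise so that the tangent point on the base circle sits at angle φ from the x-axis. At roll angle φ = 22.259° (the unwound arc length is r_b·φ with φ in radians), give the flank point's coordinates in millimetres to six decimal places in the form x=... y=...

x=114.047280 y=2.046869

pitch radius r_p = m·N/2 = 4.863·46/2 = 111.849000
base radius r_b = r_p·cos α = 111.849000·cos 18.084° = 106.323934
roll angle φ = 22.259° = 0.38849284 rad
x = r_b·(cos φ + φ·sin φ) = 106.323934·(0.92548101 + 0.38849284·0.37879400) = 114.047280
y = r_b·(sin φ − φ·cos φ) = 106.323934·(0.37879400 − 0.38849284·0.92548101) = 2.046869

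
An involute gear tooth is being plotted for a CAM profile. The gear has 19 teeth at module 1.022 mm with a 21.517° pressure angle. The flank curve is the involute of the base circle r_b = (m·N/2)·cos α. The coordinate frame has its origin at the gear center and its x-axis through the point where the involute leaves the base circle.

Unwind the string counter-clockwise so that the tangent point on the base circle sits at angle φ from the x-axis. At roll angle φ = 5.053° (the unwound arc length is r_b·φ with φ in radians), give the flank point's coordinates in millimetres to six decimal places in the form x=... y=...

x=9.067425 y=0.002064

pitch radius r_p = m·N/2 = 1.022·19/2 = 9.709000
base radius r_b = r_p·cos α = 9.709000·cos 21.517° = 9.032368
roll angle φ = 5.053° = 0.08819149 rad
x = r_b·(cos φ + φ·sin φ) = 9.032368·(0.99611365 + 0.08819149·0.08807721) = 9.067425
y = r_b·(sin φ − φ·cos φ) = 9.032368·(0.08807721 − 0.08819149·0.99611365) = 0.002064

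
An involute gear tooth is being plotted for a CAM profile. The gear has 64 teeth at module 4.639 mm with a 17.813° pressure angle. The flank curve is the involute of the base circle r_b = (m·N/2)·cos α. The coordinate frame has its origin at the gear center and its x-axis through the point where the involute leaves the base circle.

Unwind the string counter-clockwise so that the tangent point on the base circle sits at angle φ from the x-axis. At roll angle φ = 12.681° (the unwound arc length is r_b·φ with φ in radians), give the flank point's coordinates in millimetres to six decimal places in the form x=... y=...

x=144.750677 y=0.508254

pitch radius r_p = m·N/2 = 4.639·64/2 = 148.448000
base radius r_b = r_p·cos α = 148.448000·cos 17.813° = 141.331404
roll angle φ = 12.681° = 0.22132520 rad
x = r_b·(cos φ + φ·sin φ) = 141.331404·(0.97560739 + 0.22132520·0.21952269) = 144.750677
y = r_b·(sin φ − φ·cos φ) = 141.331404·(0.21952269 − 0.22132520·0.97560739) = 0.508254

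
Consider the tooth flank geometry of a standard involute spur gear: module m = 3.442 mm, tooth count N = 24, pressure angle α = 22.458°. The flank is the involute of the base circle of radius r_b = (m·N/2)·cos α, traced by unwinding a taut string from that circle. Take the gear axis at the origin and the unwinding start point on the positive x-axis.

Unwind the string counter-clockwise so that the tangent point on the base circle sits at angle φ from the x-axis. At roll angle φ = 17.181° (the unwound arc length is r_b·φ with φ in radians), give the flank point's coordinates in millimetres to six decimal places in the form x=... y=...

x=39.849282 y=0.340005

pitch radius r_p = m·N/2 = 3.442·24/2 = 41.304000
base radius r_b = r_p·cos α = 41.304000·cos 22.458° = 38.171497
roll angle φ = 17.181° = 0.29986502 rad
x = r_b·(cos φ + φ·sin φ) = 38.171497·(0.95537637 + 0.29986502·0.29539125) = 39.849282
y = r_b·(sin φ − φ·cos φ) = 38.171497·(0.29539125 − 0.29986502·0.95537637) = 0.340005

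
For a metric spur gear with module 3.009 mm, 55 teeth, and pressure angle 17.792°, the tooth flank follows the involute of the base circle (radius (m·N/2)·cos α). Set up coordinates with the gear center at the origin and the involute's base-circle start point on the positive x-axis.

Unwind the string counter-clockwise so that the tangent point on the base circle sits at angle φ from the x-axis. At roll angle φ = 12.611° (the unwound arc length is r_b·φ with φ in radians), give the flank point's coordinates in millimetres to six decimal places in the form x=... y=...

pitch radius r_p = m·N/2 = 3.009·55/2 = 82.747500
base radius r_b = r_p·cos α = 82.747500·cos 17.792° = 78.789858
roll angle φ = 12.611° = 0.22010347 rad
x = r_b·(cos φ + φ·sin φ) = 78.789858·(0.97587486 + 0.22010347·0.21833060) = 80.675314
y = r_b·(sin φ − φ·cos φ) = 78.789858·(0.21833060 − 0.22010347·0.97587486) = 0.278692

x=80.675314 y=0.278692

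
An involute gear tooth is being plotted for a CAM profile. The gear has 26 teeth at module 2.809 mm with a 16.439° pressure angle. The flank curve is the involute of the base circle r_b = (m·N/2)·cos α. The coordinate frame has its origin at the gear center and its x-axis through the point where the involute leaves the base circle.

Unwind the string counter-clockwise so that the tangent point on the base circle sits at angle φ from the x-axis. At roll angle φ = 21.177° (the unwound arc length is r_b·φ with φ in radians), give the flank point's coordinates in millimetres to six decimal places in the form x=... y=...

pitch radius r_p = m·N/2 = 2.809·26/2 = 36.517000
base radius r_b = r_p·cos α = 36.517000·cos 16.439° = 35.024242
roll angle φ = 21.177° = 0.36960838 rad
x = r_b·(cos φ + φ·sin φ) = 35.024242·(0.93246889 + 0.36960838·0.36125028) = 37.335493
y = r_b·(sin φ − φ·cos φ) = 35.024242·(0.36125028 − 0.36960838·0.93246889) = 0.581471

x=37.335493 y=0.581471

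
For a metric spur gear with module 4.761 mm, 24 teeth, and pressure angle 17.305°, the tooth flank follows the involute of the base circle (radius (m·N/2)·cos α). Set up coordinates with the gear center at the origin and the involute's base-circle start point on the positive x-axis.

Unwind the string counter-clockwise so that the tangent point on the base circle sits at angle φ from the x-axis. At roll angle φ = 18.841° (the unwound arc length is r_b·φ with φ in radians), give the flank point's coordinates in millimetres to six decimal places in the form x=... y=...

x=57.415800 y=0.639560

pitch radius r_p = m·N/2 = 4.761·24/2 = 57.132000
base radius r_b = r_p·cos α = 57.132000·cos 17.305° = 54.545911
roll angle φ = 18.841° = 0.32883748 rad
x = r_b·(cos φ + φ·sin φ) = 54.545911·(0.94641841 + 0.32883748·0.32294302) = 57.415800
y = r_b·(sin φ − φ·cos φ) = 54.545911·(0.32294302 − 0.32883748·0.94641841) = 0.639560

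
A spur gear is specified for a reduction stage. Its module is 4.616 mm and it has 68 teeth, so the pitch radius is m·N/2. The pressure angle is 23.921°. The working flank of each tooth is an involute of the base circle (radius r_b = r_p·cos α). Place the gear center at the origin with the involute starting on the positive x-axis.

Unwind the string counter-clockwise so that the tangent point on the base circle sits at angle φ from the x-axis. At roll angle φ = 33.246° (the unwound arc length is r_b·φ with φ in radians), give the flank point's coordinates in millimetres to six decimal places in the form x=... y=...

x=165.619679 y=9.031848

pitch radius r_p = m·N/2 = 4.616·68/2 = 156.944000
base radius r_b = r_p·cos α = 156.944000·cos 23.921° = 143.463358
roll angle φ = 33.246° = 0.58025216 rad
x = r_b·(cos φ + φ·sin φ) = 143.463358·(0.83632443 + 0.58025216·0.54823484) = 165.619679
y = r_b·(sin φ − φ·cos φ) = 143.463358·(0.54823484 − 0.58025216·0.83632443) = 9.031848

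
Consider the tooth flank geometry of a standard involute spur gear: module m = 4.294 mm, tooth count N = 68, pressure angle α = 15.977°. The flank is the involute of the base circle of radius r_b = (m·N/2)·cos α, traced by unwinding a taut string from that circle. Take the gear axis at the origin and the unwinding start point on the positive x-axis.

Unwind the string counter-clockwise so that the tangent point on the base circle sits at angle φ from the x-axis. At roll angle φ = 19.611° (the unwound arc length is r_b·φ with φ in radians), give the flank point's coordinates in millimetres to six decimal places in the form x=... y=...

pitch radius r_p = m·N/2 = 4.294·68/2 = 145.996000
base radius r_b = r_p·cos α = 145.996000·cos 15.977° = 140.356505
roll angle φ = 19.611° = 0.34227652 rad
x = r_b·(cos φ + φ·sin φ) = 140.356505·(0.94199303 + 0.34227652·0.33563243) = 148.338879
y = r_b·(sin φ − φ·cos φ) = 140.356505·(0.33563243 − 0.34227652·0.94199303) = 1.854156

x=148.338879 y=1.854156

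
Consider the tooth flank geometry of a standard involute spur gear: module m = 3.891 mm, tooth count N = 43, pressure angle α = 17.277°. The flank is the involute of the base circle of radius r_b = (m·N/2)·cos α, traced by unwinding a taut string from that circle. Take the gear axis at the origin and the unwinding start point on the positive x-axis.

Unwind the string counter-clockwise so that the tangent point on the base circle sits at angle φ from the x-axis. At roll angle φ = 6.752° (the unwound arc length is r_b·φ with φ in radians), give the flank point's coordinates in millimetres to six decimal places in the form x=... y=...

pitch radius r_p = m·N/2 = 3.891·43/2 = 83.656500
base radius r_b = r_p·cos α = 83.656500·cos 17.277° = 79.881927
roll angle φ = 6.752° = 0.11784463 rad
x = r_b·(cos φ + φ·sin φ) = 79.881927·(0.99306435 + 0.11784463·0.11757206) = 80.434677
y = r_b·(sin φ − φ·cos φ) = 79.881927·(0.11757206 − 0.11784463·0.99306435) = 0.043516

x=80.434677 y=0.043516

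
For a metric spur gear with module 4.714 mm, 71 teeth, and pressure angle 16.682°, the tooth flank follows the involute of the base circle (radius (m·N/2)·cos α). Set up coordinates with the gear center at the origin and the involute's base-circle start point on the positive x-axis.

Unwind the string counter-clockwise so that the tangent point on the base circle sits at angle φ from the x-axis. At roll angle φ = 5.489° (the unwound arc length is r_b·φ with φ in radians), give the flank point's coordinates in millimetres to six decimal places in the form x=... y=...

pitch radius r_p = m·N/2 = 4.714·71/2 = 167.347000
base radius r_b = r_p·cos α = 167.347000·cos 16.682° = 160.303821
roll angle φ = 5.489° = 0.09580112 rad
x = r_b·(cos φ + φ·sin φ) = 160.303821·(0.99541458 + 0.09580112·0.09565465) = 161.037756
y = r_b·(sin φ − φ·cos φ) = 160.303821·(0.09565465 − 0.09580112·0.99541458) = 0.046939

x=161.037756 y=0.046939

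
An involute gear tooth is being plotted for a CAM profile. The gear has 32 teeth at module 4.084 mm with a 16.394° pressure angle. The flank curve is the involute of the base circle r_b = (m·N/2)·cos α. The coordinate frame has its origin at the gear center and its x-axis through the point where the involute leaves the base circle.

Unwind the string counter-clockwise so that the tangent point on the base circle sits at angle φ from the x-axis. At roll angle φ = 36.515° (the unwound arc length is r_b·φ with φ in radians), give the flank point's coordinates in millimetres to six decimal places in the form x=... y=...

x=74.154108 y=5.192323

pitch radius r_p = m·N/2 = 4.084·32/2 = 65.344000
base radius r_b = r_p·cos α = 65.344000·cos 16.394° = 62.687344
roll angle φ = 36.515° = 0.63730698 rad
x = r_b·(cos φ + φ·sin φ) = 62.687344·(0.80370111 + 0.63730698·0.59503322) = 74.154108
y = r_b·(sin φ − φ·cos φ) = 62.687344·(0.59503322 − 0.63730698·0.80370111) = 5.192323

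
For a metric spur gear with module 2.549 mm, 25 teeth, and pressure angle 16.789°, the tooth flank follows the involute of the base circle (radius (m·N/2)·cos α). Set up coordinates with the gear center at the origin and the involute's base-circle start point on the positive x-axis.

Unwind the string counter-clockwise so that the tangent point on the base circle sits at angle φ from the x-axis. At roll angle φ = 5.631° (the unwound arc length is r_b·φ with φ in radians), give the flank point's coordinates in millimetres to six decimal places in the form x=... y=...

x=30.651323 y=0.009643

pitch radius r_p = m·N/2 = 2.549·25/2 = 31.862500
base radius r_b = r_p·cos α = 31.862500·cos 16.789° = 30.504360
roll angle φ = 5.631° = 0.09827949 rad
x = r_b·(cos φ + φ·sin φ) = 30.504360·(0.99517446 + 0.09827949·0.09812136) = 30.651323
y = r_b·(sin φ − φ·cos φ) = 30.504360·(0.09812136 − 0.09827949·0.99517446) = 0.009643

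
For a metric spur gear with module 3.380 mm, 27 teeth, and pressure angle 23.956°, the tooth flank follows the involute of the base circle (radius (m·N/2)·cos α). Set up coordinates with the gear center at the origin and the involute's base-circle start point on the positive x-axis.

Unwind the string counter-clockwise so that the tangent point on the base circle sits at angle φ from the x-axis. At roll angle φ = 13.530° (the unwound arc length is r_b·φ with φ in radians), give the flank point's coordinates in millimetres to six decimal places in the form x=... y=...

x=42.845812 y=0.182016

pitch radius r_p = m·N/2 = 3.380·27/2 = 45.630000
base radius r_b = r_p·cos α = 45.630000·cos 23.956° = 41.699320
roll angle φ = 13.530° = 0.23614305 rad
x = r_b·(cos φ + φ·sin φ) = 41.699320·(0.97224756 + 0.23614305·0.23395446) = 42.845812
y = r_b·(sin φ − φ·cos φ) = 41.699320·(0.23395446 − 0.23614305·0.97224756) = 0.182016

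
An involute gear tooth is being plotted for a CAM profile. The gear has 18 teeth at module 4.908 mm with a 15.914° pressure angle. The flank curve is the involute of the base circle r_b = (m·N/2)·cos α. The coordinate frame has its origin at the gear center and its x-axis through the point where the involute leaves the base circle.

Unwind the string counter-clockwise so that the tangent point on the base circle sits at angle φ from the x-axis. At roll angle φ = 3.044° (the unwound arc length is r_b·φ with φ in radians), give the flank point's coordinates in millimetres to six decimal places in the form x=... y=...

pitch radius r_p = m·N/2 = 4.908·18/2 = 44.172000
base radius r_b = r_p·cos α = 44.172000·cos 15.914° = 42.479079
roll angle φ = 3.044° = 0.05312782 rad
x = r_b·(cos φ + φ·sin φ) = 42.479079·(0.99858905 + 0.05312782·0.05310283) = 42.538987
y = r_b·(sin φ − φ·cos φ) = 42.479079·(0.05310283 − 0.05312782·0.99858905) = 0.002123

x=42.538987 y=0.002123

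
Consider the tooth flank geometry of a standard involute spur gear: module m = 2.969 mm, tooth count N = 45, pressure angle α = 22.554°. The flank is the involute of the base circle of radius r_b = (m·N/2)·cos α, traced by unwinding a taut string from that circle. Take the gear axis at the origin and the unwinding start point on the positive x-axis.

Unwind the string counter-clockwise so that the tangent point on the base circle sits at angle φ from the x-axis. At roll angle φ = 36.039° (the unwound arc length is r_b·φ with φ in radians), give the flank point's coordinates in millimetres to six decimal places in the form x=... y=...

x=72.716675 y=4.917979

pitch radius r_p = m·N/2 = 2.969·45/2 = 66.802500
base radius r_b = r_p·cos α = 66.802500·cos 22.554° = 61.693341
roll angle φ = 36.039° = 0.62899921 rad
x = r_b·(cos φ + φ·sin φ) = 61.693341·(0.80861671 + 0.62899921·0.58833580) = 72.716675
y = r_b·(sin φ − φ·cos φ) = 61.693341·(0.58833580 − 0.62899921·0.80861671) = 4.917979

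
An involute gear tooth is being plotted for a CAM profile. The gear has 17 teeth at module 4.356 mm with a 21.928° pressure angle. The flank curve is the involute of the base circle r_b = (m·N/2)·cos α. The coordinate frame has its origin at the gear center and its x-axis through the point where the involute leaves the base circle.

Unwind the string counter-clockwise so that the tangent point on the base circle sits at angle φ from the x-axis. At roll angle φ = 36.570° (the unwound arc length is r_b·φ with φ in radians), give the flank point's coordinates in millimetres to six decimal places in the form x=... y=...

x=40.647015 y=2.857471

pitch radius r_p = m·N/2 = 4.356·17/2 = 37.026000
base radius r_b = r_p·cos α = 37.026000·cos 21.928° = 34.347312
roll angle φ = 36.570° = 0.63826691 rad
x = r_b·(cos φ + φ·sin φ) = 34.347312·(0.80312955 + 0.63826691·0.59580444) = 40.647015
y = r_b·(sin φ − φ·cos φ) = 34.347312·(0.59580444 − 0.63826691·0.80312955) = 2.857471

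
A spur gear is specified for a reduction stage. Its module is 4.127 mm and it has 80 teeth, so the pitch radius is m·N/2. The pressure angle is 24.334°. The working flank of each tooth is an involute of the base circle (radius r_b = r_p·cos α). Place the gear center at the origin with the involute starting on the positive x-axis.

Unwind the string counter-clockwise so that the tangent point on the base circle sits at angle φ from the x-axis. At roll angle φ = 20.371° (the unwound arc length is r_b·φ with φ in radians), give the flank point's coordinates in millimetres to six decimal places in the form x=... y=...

x=159.622658 y=2.225034

pitch radius r_p = m·N/2 = 4.127·80/2 = 165.080000
base radius r_b = r_p·cos α = 165.080000·cos 24.334° = 150.414114
roll angle φ = 20.371° = 0.35554102 rad
x = r_b·(cos φ + φ·sin φ) = 150.414114·(0.93745830 + 0.35554102·0.34809760) = 159.622658
y = r_b·(sin φ − φ·cos φ) = 150.414114·(0.34809760 − 0.35554102·0.93745830) = 2.225034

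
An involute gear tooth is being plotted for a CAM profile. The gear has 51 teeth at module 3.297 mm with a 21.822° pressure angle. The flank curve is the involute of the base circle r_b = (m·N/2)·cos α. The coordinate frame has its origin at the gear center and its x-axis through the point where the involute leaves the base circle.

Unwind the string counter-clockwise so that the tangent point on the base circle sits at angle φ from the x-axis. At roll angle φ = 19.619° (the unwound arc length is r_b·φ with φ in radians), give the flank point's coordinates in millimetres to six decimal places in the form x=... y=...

x=82.491390 y=1.032306

pitch radius r_p = m·N/2 = 3.297·51/2 = 84.073500
base radius r_b = r_p·cos α = 84.073500·cos 21.822° = 78.049059
roll angle φ = 19.619° = 0.34241615 rad
x = r_b·(cos φ + φ·sin φ) = 78.049059·(0.94194616 + 0.34241615·0.33576395) = 82.491390
y = r_b·(sin φ − φ·cos φ) = 78.049059·(0.33576395 − 0.34241615·0.94194616) = 1.032306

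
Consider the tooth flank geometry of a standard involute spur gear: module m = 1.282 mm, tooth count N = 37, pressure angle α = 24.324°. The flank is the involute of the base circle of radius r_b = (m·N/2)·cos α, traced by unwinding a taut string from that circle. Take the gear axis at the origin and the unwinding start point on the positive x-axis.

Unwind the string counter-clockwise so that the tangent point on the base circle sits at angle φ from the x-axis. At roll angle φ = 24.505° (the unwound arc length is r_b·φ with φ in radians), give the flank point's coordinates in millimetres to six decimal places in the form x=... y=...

pitch radius r_p = m·N/2 = 1.282·37/2 = 23.717000
base radius r_b = r_p·cos α = 23.717000·cos 24.324° = 21.611661
roll angle φ = 24.505° = 0.42769293 rad
x = r_b·(cos φ + φ·sin φ) = 21.611661·(0.90992508 + 0.42769293·0.41477265) = 23.498801
y = r_b·(sin φ − φ·cos φ) = 21.611661·(0.41477265 − 0.42769293·0.90992508) = 0.553348

x=23.498801 y=0.553348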